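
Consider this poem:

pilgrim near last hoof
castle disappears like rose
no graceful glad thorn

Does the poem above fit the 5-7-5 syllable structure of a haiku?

Yes

Line 1: pilgrim (2), near (1), last (1), hoof (1) → 5 ✓
Line 2: castle (2), disappears (3), like (1), rose (1) → 7 ✓
Line 3: no (1), graceful (2), glad (1), thorn (1) → 5 ✓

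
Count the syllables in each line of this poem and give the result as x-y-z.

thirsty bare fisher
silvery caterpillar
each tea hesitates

5-7-5

Line 1: thirsty (2), bare (1), fisher (2) → 5
Line 2: silvery (3), caterpillar (4) → 7
Line 3: each (1), tea (1), hesitates (3) → 5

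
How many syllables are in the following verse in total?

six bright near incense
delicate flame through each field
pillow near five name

17

Line 1: six (1), bright (1), near (1), incense (2) → 5
Line 2: delicate (3), flame (1), through (1), each (1), field (1) → 7
Line 3: pillow (2), near (1), five (1), name (1) → 5
Total: 5 + 7 + 5 = 17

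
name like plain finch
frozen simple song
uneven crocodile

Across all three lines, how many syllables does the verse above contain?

15

Line 1: "name like plain finch": 1+1+1+1 = 4
Line 2: "frozen simple song": 2+2+1 = 5
Line 3: "uneven crocodile": 3+3 = 6
Total: 4 + 5 + 6 = 15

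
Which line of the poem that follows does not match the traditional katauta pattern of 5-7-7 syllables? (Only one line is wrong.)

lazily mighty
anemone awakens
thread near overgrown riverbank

The third line

Line 1: lazily(3) + mighty(2) = 5 ✓
Line 2: anemone(4) + awakens(3) = 7 ✓
Line 3: thread(1) + near(1) + overgrown(3) + riverbank(3) = 8 (expected 7)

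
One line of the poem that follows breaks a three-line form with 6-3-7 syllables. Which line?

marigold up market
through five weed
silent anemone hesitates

Line 3

Line 1: marigold(3) + up(1) + market(2) = 6 ✓
Line 2: through(1) + five(1) + weed(1) = 3 ✓
Line 3: silent(2) + anemone(4) + hesitates(3) = 9 (expected 7)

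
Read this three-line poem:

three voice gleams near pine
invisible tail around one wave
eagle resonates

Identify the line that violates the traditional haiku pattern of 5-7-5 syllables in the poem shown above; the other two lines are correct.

Line 1: "three voice gleams near pine": 1+1+1+1+1 = 5 ✓
Line 2: "invisible tail around one wave": 4+1+2+1+1 = 9 (expected 7)
Line 3: "eagle resonates": 2+3 = 5 ✓

Line 2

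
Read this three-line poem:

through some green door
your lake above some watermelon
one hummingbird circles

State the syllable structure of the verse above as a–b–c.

4–9–6

Line 1: through (1), some (1), green (1), door (1) → 4
Line 2: your (1), lake (1), above (2), some (1), watermelon (4) → 9
Line 3: one (1), hummingbird (3), circles (2) → 6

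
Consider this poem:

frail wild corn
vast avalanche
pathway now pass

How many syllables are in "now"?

"now" has 1 syllable.

1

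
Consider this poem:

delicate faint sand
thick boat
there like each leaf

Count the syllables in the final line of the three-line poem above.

The final line: there (1), like (1), each (1), leaf (1) → 4

4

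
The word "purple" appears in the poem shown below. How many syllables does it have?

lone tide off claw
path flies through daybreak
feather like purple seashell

"purple" has 2 syllables.

2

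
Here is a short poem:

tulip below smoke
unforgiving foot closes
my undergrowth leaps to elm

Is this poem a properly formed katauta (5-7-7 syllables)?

Yes

Line 1: tulip (2), below (2), smoke (1) → 5 ✓
Line 2: unforgiving (4), foot (1), closes (2) → 7 ✓
Line 3: my (1), undergrowth (3), leaps (1), to (1), elm (1) → 7 ✓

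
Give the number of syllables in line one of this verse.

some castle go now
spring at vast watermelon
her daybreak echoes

Line one: some(1) + castle(2) + go(1) + now(1) = 5

5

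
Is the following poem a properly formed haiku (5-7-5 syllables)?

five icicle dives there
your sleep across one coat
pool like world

Line 1: five (1), icicle (3), dives (1), there (1) → 6 (expected 5)
Line 2: your (1), sleep (1), across (2), one (1), coat (1) → 6 (expected 7)
Line 3: pool (1), like (1), world (1) → 3 (expected 5)

No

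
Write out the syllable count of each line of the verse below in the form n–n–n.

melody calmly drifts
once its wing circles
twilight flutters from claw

6–5–6

Line 1: melody (3), calmly (2), drifts (1) → 6
Line 2: once (1), its (1), wing (1), circles (2) → 5
Line 3: twilight (2), flutters (2), from (1), claw (1) → 6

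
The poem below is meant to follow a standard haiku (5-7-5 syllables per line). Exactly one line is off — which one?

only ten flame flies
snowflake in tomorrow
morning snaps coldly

Line 1: only (2), ten (1), flame (1), flies (1) → 5 ✓
Line 2: snowflake (2), in (1), tomorrow (3) → 6 (expected 7)
Line 3: morning (2), snaps (1), coldly (2) → 5 ✓

The second line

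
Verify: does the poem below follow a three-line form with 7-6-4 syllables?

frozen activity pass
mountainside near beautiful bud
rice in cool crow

No

Line 1: "frozen activity pass": 2+4+1 = 7 ✓
Line 2: "mountainside near beautiful bud": 3+1+3+1 = 8 (expected 6)
Line 3: "rice in cool crow": 1+1+1+1 = 4 ✓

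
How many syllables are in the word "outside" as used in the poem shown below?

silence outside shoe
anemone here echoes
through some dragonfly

2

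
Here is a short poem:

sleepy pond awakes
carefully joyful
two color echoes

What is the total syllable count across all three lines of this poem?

Line 1: sleepy(2) + pond(1) + awakes(2) = 5
Line 2: carefully(3) + joyful(2) = 5
Line 3: two(1) + color(2) + echoes(2) = 5
Total: 5 + 5 + 5 = 15

15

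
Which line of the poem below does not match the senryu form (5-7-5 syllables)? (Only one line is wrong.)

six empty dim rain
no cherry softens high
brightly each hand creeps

Line 2

Line 1: "six empty dim rain": 1+2+1+1 = 5 ✓
Line 2: "no cherry softens high": 1+2+2+1 = 6 (expected 7)
Line 3: "brightly each hand creeps": 2+1+1+1 = 5 ✓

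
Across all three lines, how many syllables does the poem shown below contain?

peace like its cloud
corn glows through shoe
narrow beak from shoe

13

Line 1: "peace like its cloud": 1+1+1+1 = 4
Line 2: "corn glows through shoe": 1+1+1+1 = 4
Line 3: "narrow beak from shoe": 2+1+1+1 = 5
Total: 4 + 4 + 5 = 13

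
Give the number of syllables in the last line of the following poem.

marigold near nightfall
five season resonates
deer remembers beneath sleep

7

The last line: "deer remembers beneath sleep": 1+3+2+1 = 7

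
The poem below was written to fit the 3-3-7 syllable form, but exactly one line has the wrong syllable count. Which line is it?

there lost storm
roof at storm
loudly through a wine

The third line

Line 1: there (1), lost (1), storm (1) → 3 ✓
Line 2: roof (1), at (1), storm (1) → 3 ✓
Line 3: loudly (2), through (1), a (1), wine (1) → 5 (expected 7)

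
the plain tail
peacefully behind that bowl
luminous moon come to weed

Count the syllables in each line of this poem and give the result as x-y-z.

3-7-7

Line 1: "the plain tail": 1+1+1 = 3
Line 2: "peacefully behind that bowl": 3+2+1+1 = 7
Line 3: "luminous moon come to weed": 3+1+1+1+1 = 7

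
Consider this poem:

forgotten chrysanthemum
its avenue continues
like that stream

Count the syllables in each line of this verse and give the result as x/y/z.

7/7/3

Line 1: "forgotten chrysanthemum": 3+4 = 7
Line 2: "its avenue continues": 1+3+3 = 7
Line 3: "like that stream": 1+1+1 = 3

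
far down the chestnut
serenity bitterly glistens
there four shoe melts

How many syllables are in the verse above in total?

18

Line 1: far (1), down (1), the (1), chestnut (2) → 5
Line 2: serenity (4), bitterly (3), glistens (2) → 9
Line 3: there (1), four (1), shoe (1), melts (1) → 4
Total: 5 + 9 + 4 = 18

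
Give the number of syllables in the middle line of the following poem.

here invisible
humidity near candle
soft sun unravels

The middle line: "humidity near candle": 4+1+2 = 7

7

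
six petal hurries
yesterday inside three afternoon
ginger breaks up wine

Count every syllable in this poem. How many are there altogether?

19

Line 1: six (1), petal (2), hurries (2) → 5
Line 2: yesterday (3), inside (2), three (1), afternoon (3) → 9
Line 3: ginger (2), breaks (1), up (1), wine (1) → 5
Total: 5 + 9 + 5 = 19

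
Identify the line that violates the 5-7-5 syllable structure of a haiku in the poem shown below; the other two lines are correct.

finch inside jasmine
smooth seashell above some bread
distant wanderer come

Line 3

Line 1: "finch inside jasmine": 1+2+2 = 5 ✓
Line 2: "smooth seashell above some bread": 1+2+2+1+1 = 7 ✓
Line 3: "distant wanderer come": 2+3+1 = 6 (expected 5)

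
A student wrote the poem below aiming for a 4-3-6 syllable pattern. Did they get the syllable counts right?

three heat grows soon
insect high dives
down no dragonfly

Line 1: "three heat grows soon": 1+1+1+1 = 4 ✓
Line 2: "insect high dives": 2+1+1 = 4 (expected 3)
Line 3: "down no dragonfly": 1+1+3 = 5 (expected 6)

No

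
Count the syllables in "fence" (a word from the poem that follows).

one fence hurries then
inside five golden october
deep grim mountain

1

"fence" has 1 syllable.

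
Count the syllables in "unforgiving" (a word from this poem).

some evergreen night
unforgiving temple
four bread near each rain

4

"unforgiving" has 4 syllables.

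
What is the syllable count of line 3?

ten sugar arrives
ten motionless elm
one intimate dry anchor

Line 3: one (1), intimate (3), dry (1), anchor (2) → 7

7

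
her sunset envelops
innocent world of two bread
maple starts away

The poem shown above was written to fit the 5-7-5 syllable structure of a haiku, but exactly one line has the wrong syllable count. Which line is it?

The first line

Line 1: her (1), sunset (2), envelops (3) → 6 (expected 5)
Line 2: innocent (3), world (1), of (1), two (1), bread (1) → 7 ✓
Line 3: maple (2), starts (1), away (2) → 5 ✓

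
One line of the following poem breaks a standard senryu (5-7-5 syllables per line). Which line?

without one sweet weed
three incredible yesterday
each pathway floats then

Line 1: without(2) + one(1) + sweet(1) + weed(1) = 5 ✓
Line 2: three(1) + incredible(4) + yesterday(3) = 8 (expected 7)
Line 3: each(1) + pathway(2) + floats(1) + then(1) = 5 ✓

The second line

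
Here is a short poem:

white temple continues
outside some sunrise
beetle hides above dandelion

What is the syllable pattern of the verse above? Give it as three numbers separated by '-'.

Line 1: "white temple continues": 1+2+3 = 6
Line 2: "outside some sunrise": 2+1+2 = 5
Line 3: "beetle hides above dandelion": 2+1+2+4 = 9

6-5-9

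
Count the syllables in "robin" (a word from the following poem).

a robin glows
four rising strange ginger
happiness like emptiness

2

"robin" has 2 syllables.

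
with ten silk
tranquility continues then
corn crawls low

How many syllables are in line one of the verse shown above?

3

Line one: with(1) + ten(1) + silk(1) = 3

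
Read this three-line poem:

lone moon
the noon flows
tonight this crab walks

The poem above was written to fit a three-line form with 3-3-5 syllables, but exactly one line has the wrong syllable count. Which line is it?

Line 1: lone (1), moon (1) → 2 (expected 3)
Line 2: the (1), noon (1), flows (1) → 3 ✓
Line 3: tonight (2), this (1), crab (1), walks (1) → 5 ✓

Line 1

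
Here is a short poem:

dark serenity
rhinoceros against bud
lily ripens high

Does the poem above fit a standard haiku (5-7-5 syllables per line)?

Yes

Line 1: "dark serenity": 1+4 = 5 ✓
Line 2: "rhinoceros against bud": 4+2+1 = 7 ✓
Line 3: "lily ripens high": 2+2+1 = 5 ✓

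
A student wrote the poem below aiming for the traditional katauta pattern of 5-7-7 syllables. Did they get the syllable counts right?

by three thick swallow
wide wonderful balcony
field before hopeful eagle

Yes

Line 1: by(1) + three(1) + thick(1) + swallow(2) = 5 ✓
Line 2: wide(1) + wonderful(3) + balcony(3) = 7 ✓
Line 3: field(1) + before(2) + hopeful(2) + eagle(2) = 7 ✓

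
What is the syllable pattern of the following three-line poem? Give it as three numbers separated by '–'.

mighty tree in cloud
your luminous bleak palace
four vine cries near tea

Line 1: mighty (2), tree (1), in (1), cloud (1) → 5
Line 2: your (1), luminous (3), bleak (1), palace (2) → 7
Line 3: four (1), vine (1), cries (1), near (1), tea (1) → 5

5–7–5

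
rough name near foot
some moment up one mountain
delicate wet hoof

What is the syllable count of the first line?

4

The first line: rough(1) + name(1) + near(1) + foot(1) = 4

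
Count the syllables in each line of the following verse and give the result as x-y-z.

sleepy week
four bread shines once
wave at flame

Line 1: "sleepy week": 2+1 = 3
Line 2: "four bread shines once": 1+1+1+1 = 4
Line 3: "wave at flame": 1+1+1 = 3

3-4-3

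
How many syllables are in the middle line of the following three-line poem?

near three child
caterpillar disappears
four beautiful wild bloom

The middle line: caterpillar(4) + disappears(3) = 7

7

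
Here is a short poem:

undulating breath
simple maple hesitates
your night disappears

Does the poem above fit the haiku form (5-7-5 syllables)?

Line 1: "undulating breath": 4+1 = 5 ✓
Line 2: "simple maple hesitates": 2+2+3 = 7 ✓
Line 3: "your night disappears": 1+1+3 = 5 ✓

Yes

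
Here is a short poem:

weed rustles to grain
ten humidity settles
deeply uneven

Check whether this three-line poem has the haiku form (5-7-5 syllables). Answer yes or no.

Line 1: "weed rustles to grain": 1+2+1+1 = 5 ✓
Line 2: "ten humidity settles": 1+4+2 = 7 ✓
Line 3: "deeply uneven": 2+3 = 5 ✓

Yes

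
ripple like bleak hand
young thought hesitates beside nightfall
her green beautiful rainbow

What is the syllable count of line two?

9

Line two: "young thought hesitates beside nightfall": 1+1+3+2+2 = 9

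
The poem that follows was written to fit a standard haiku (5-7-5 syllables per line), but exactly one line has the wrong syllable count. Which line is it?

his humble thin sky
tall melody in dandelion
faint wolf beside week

Line 1: "his humble thin sky": 1+2+1+1 = 5 ✓
Line 2: "tall melody in dandelion": 1+3+1+4 = 9 (expected 7)
Line 3: "faint wolf beside week": 1+1+2+1 = 5 ✓

The second line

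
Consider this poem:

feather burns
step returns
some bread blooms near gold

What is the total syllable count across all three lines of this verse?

11

Line 1: feather (2), burns (1) → 3
Line 2: step (1), returns (2) → 3
Line 3: some (1), bread (1), blooms (1), near (1), gold (1) → 5
Total: 3 + 3 + 5 = 11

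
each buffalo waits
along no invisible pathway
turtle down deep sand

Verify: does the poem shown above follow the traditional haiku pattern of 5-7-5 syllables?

No

Line 1: each(1) + buffalo(3) + waits(1) = 5 ✓
Line 2: along(2) + no(1) + invisible(4) + pathway(2) = 9 (expected 7)
Line 3: turtle(2) + down(1) + deep(1) + sand(1) = 5 ✓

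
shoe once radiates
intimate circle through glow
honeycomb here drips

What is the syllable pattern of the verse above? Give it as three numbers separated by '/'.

Line 1: shoe(1) + once(1) + radiates(3) = 5
Line 2: intimate(3) + circle(2) + through(1) + glow(1) = 7
Line 3: honeycomb(3) + here(1) + drips(1) = 5

5/7/5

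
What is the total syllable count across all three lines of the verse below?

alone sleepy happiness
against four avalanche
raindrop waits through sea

18

Line 1: "alone sleepy happiness": 2+2+3 = 7
Line 2: "against four avalanche": 2+1+3 = 6
Line 3: "raindrop waits through sea": 2+1+1+1 = 5
Total: 7 + 6 + 5 = 18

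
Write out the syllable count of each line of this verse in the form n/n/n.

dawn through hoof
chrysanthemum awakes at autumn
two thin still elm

Line 1: "dawn through hoof": 1+1+1 = 3
Line 2: "chrysanthemum awakes at autumn": 4+2+1+2 = 9
Line 3: "two thin still elm": 1+1+1+1 = 4

3/9/4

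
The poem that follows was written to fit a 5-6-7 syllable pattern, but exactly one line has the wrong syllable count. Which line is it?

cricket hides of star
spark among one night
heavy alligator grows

Line 2

Line 1: cricket (2), hides (1), of (1), star (1) → 5 ✓
Line 2: spark (1), among (2), one (1), night (1) → 5 (expected 6)
Line 3: heavy (2), alligator (4), grows (1) → 7 ✓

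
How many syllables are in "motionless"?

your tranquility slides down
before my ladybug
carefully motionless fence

3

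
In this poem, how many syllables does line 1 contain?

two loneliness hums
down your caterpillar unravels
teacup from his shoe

Line 1: two (1), loneliness (3), hums (1) → 5

5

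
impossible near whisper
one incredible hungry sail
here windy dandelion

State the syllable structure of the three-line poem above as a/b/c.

Line 1: impossible(4) + near(1) + whisper(2) = 7
Line 2: one(1) + incredible(4) + hungry(2) + sail(1) = 8
Line 3: here(1) + windy(2) + dandelion(4) = 7

7/8/7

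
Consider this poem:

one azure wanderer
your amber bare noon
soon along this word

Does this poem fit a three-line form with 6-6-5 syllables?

Line 1: one(1) + azure(2) + wanderer(3) = 6 ✓
Line 2: your(1) + amber(2) + bare(1) + noon(1) = 5 (expected 6)
Line 3: soon(1) + along(2) + this(1) + word(1) = 5 ✓

No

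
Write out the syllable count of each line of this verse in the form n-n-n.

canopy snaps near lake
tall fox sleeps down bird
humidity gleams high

6-5-6

Line 1: canopy(3) + snaps(1) + near(1) + lake(1) = 6
Line 2: tall(1) + fox(1) + sleeps(1) + down(1) + bird(1) = 5
Line 3: humidity(4) + gleams(1) + high(1) = 6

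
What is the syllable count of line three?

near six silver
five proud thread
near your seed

Line three: "near your seed": 1+1+1 = 3

3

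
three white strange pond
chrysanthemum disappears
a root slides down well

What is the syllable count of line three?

Line three: a(1) + root(1) + slides(1) + down(1) + well(1) = 5

5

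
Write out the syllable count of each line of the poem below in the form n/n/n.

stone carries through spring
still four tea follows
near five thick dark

5/5/4

Line 1: stone(1) + carries(2) + through(1) + spring(1) = 5
Line 2: still(1) + four(1) + tea(1) + follows(2) = 5
Line 3: near(1) + five(1) + thick(1) + dark(1) = 4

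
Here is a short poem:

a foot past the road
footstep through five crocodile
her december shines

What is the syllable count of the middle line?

The middle line: footstep (2), through (1), five (1), crocodile (3) → 7

7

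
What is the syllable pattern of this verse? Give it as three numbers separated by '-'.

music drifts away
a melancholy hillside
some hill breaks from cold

5-7-5

Line 1: music(2) + drifts(1) + away(2) = 5
Line 2: a(1) + melancholy(4) + hillside(2) = 7
Line 3: some(1) + hill(1) + breaks(1) + from(1) + cold(1) = 5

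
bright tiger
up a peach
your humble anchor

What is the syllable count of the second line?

The second line: up (1), a (1), peach (1) → 3

3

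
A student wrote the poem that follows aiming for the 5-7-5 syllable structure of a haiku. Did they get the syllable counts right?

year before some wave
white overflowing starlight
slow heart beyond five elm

Line 1: year (1), before (2), some (1), wave (1) → 5 ✓
Line 2: white (1), overflowing (4), starlight (2) → 7 ✓
Line 3: slow (1), heart (1), beyond (2), five (1), elm (1) → 6 (expected 5)

No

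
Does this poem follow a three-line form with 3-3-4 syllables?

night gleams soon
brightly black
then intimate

Line 1: night (1), gleams (1), soon (1) → 3 ✓
Line 2: brightly (2), black (1) → 3 ✓
Line 3: then (1), intimate (3) → 4 ✓

Yes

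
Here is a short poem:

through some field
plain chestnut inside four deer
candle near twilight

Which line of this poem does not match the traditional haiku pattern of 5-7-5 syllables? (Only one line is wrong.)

Line 1: through(1) + some(1) + field(1) = 3 (expected 5)
Line 2: plain(1) + chestnut(2) + inside(2) + four(1) + deer(1) = 7 ✓
Line 3: candle(2) + near(1) + twilight(2) = 5 ✓

The first line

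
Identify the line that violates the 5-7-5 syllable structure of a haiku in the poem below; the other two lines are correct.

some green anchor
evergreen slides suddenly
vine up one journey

Line 1

Line 1: some(1) + green(1) + anchor(2) = 4 (expected 5)
Line 2: evergreen(3) + slides(1) + suddenly(3) = 7 ✓
Line 3: vine(1) + up(1) + one(1) + journey(2) = 5 ✓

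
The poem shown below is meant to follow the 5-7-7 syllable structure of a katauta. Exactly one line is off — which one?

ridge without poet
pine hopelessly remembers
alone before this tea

The third line

Line 1: ridge(1) + without(2) + poet(2) = 5 ✓
Line 2: pine(1) + hopelessly(3) + remembers(3) = 7 ✓
Line 3: alone(2) + before(2) + this(1) + tea(1) = 6 (expected 7)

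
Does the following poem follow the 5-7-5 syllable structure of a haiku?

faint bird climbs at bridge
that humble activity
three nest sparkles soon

Line 1: faint(1) + bird(1) + climbs(1) + at(1) + bridge(1) = 5 ✓
Line 2: that(1) + humble(2) + activity(4) = 7 ✓
Line 3: three(1) + nest(1) + sparkles(2) + soon(1) = 5 ✓

Yes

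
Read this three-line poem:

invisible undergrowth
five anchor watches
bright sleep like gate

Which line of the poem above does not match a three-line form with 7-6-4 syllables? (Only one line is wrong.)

Line 1: "invisible undergrowth": 4+3 = 7 ✓
Line 2: "five anchor watches": 1+2+2 = 5 (expected 6)
Line 3: "bright sleep like gate": 1+1+1+1 = 4 ✓

Line 2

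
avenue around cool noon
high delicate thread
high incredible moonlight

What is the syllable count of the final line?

The final line: high (1), incredible (4), moonlight (2) → 7

7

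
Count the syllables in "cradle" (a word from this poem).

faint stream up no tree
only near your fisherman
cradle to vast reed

2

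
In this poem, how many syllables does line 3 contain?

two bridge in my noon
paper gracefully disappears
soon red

2

Line 3: soon(1) + red(1) = 2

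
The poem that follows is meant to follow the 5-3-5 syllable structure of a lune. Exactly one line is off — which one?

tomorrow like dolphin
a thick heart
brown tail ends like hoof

Line 1: tomorrow(3) + like(1) + dolphin(2) = 6 (expected 5)
Line 2: a(1) + thick(1) + heart(1) = 3 ✓
Line 3: brown(1) + tail(1) + ends(1) + like(1) + hoof(1) = 5 ✓

The first line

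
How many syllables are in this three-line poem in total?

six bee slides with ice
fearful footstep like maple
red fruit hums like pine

17

Line 1: six(1) + bee(1) + slides(1) + with(1) + ice(1) = 5
Line 2: fearful(2) + footstep(2) + like(1) + maple(2) = 7
Line 3: red(1) + fruit(1) + hums(1) + like(1) + pine(1) = 5
Total: 5 + 7 + 5 = 17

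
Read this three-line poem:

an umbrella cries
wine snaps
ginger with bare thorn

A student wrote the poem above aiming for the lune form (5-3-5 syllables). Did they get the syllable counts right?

No

Line 1: an (1), umbrella (3), cries (1) → 5 ✓
Line 2: wine (1), snaps (1) → 2 (expected 3)
Line 3: ginger (2), with (1), bare (1), thorn (1) → 5 ✓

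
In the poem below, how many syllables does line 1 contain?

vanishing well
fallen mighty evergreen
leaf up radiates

Line 1: "vanishing well": 3+1 = 4

4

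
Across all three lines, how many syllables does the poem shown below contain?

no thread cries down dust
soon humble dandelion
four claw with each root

17

Line 1: no(1) + thread(1) + cries(1) + down(1) + dust(1) = 5
Line 2: soon(1) + humble(2) + dandelion(4) = 7
Line 3: four(1) + claw(1) + with(1) + each(1) + root(1) = 5
Total: 5 + 7 + 5 = 17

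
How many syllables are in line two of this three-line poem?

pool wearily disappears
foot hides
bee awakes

2

Line two: foot(1) + hides(1) = 2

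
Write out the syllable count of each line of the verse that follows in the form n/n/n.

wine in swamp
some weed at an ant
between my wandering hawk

Line 1: wine(1) + in(1) + swamp(1) = 3
Line 2: some(1) + weed(1) + at(1) + an(1) + ant(1) = 5
Line 3: between(2) + my(1) + wandering(3) + hawk(1) = 7

3/5/7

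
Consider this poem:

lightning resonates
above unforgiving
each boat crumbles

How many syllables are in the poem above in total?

Line 1: "lightning resonates": 2+3 = 5
Line 2: "above unforgiving": 2+4 = 6
Line 3: "each boat crumbles": 1+1+2 = 4
Total: 5 + 6 + 4 = 15

15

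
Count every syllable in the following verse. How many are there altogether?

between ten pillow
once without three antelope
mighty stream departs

17

Line 1: between (2), ten (1), pillow (2) → 5
Line 2: once (1), without (2), three (1), antelope (3) → 7
Line 3: mighty (2), stream (1), departs (2) → 5
Total: 5 + 7 + 5 = 17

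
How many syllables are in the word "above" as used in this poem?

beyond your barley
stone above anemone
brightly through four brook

2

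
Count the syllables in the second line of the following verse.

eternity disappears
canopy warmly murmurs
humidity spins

7

The second line: canopy (3), warmly (2), murmurs (2) → 7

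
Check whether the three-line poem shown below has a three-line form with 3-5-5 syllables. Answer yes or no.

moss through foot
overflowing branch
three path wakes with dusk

Yes

Line 1: moss(1) + through(1) + foot(1) = 3 ✓
Line 2: overflowing(4) + branch(1) = 5 ✓
Line 3: three(1) + path(1) + wakes(1) + with(1) + dusk(1) = 5 ✓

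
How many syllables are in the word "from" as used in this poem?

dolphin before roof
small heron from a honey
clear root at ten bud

1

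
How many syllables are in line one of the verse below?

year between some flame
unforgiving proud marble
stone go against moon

Line one: year (1), between (2), some (1), flame (1) → 5

5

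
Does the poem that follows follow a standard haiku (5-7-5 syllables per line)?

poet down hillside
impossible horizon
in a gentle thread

Yes

Line 1: "poet down hillside": 2+1+2 = 5 ✓
Line 2: "impossible horizon": 4+3 = 7 ✓
Line 3: "in a gentle thread": 1+1+2+1 = 5 ✓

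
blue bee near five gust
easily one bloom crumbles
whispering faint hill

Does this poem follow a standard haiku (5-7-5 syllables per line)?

Line 1: blue (1), bee (1), near (1), five (1), gust (1) → 5 ✓
Line 2: easily (3), one (1), bloom (1), crumbles (2) → 7 ✓
Line 3: whispering (3), faint (1), hill (1) → 5 ✓

Yes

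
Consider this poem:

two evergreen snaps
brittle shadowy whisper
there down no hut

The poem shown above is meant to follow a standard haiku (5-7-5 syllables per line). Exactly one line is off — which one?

Line 3

Line 1: two (1), evergreen (3), snaps (1) → 5 ✓
Line 2: brittle (2), shadowy (3), whisper (2) → 7 ✓
Line 3: there (1), down (1), no (1), hut (1) → 4 (expected 5)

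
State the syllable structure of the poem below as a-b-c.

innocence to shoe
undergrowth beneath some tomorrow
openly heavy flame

5-9-6

Line 1: innocence (3), to (1), shoe (1) → 5
Line 2: undergrowth (3), beneath (2), some (1), tomorrow (3) → 9
Line 3: openly (3), heavy (2), flame (1) → 6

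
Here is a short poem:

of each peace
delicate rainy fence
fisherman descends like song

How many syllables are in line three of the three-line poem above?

7

Line three: fisherman (3), descends (2), like (1), song (1) → 7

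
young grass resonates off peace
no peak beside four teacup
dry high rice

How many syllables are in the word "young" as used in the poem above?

1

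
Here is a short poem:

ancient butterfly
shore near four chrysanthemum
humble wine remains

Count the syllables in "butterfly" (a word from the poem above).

"butterfly" has 3 syllables.

3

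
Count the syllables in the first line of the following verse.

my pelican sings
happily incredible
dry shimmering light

5

The first line: my (1), pelican (3), sings (1) → 5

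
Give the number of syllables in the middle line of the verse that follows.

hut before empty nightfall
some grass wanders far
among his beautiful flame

5

The middle line: some (1), grass (1), wanders (2), far (1) → 5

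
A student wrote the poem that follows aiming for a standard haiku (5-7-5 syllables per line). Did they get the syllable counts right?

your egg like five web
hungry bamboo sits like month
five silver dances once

Line 1: your (1), egg (1), like (1), five (1), web (1) → 5 ✓
Line 2: hungry (2), bamboo (2), sits (1), like (1), month (1) → 7 ✓
Line 3: five (1), silver (2), dances (2), once (1) → 6 (expected 5)

No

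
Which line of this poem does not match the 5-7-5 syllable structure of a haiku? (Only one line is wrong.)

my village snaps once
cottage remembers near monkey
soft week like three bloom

Line 1: "my village snaps once": 1+2+1+1 = 5 ✓
Line 2: "cottage remembers near monkey": 2+3+1+2 = 8 (expected 7)
Line 3: "soft week like three bloom": 1+1+1+1+1 = 5 ✓

The second line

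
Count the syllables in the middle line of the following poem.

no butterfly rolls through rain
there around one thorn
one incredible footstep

The middle line: there(1) + around(2) + one(1) + thorn(1) = 5

5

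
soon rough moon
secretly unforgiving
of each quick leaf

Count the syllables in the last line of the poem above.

The last line: "of each quick leaf": 1+1+1+1 = 4

4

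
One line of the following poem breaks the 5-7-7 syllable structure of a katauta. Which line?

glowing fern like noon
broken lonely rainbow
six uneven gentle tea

Line 1: glowing(2) + fern(1) + like(1) + noon(1) = 5 ✓
Line 2: broken(2) + lonely(2) + rainbow(2) = 6 (expected 7)
Line 3: six(1) + uneven(3) + gentle(2) + tea(1) = 7 ✓

The second line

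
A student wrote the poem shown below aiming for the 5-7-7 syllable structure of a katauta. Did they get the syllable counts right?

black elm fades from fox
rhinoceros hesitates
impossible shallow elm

Yes

Line 1: "black elm fades from fox": 1+1+1+1+1 = 5 ✓
Line 2: "rhinoceros hesitates": 4+3 = 7 ✓
Line 3: "impossible shallow elm": 4+2+1 = 7 ✓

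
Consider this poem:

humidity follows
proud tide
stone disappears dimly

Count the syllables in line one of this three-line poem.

Line one: humidity(4) + follows(2) = 6

6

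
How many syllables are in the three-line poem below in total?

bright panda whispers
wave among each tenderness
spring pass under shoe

Line 1: "bright panda whispers": 1+2+2 = 5
Line 2: "wave among each tenderness": 1+2+1+3 = 7
Line 3: "spring pass under shoe": 1+1+2+1 = 5
Total: 5 + 7 + 5 = 17

17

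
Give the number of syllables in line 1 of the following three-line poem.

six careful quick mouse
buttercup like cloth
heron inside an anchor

Line 1: six (1), careful (2), quick (1), mouse (1) → 5

5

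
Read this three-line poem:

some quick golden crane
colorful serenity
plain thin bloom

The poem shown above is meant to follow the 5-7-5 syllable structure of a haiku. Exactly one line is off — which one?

Line 1: some(1) + quick(1) + golden(2) + crane(1) = 5 ✓
Line 2: colorful(3) + serenity(4) = 7 ✓
Line 3: plain(1) + thin(1) + bloom(1) = 3 (expected 5)

Line 3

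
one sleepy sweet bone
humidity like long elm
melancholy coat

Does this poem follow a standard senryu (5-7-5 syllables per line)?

Yes

Line 1: "one sleepy sweet bone": 1+2+1+1 = 5 ✓
Line 2: "humidity like long elm": 4+1+1+1 = 7 ✓
Line 3: "melancholy coat": 4+1 = 5 ✓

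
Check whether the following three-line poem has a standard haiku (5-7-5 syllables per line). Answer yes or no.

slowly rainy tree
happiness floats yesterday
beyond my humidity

No

Line 1: slowly (2), rainy (2), tree (1) → 5 ✓
Line 2: happiness (3), floats (1), yesterday (3) → 7 ✓
Line 3: beyond (2), my (1), humidity (4) → 7 (expected 5)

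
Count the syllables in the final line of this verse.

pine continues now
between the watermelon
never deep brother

5

The final line: never(2) + deep(1) + brother(2) = 5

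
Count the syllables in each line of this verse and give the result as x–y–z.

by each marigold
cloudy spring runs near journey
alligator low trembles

5–7–7

Line 1: by (1), each (1), marigold (3) → 5
Line 2: cloudy (2), spring (1), runs (1), near (1), journey (2) → 7
Line 3: alligator (4), low (1), trembles (2) → 7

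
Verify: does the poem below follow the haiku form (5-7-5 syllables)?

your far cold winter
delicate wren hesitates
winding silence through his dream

No

Line 1: "your far cold winter": 1+1+1+2 = 5 ✓
Line 2: "delicate wren hesitates": 3+1+3 = 7 ✓
Line 3: "winding silence through his dream": 2+2+1+1+1 = 7 (expected 5)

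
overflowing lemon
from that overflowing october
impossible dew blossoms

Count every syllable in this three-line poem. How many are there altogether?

22

Line 1: overflowing(4) + lemon(2) = 6
Line 2: from(1) + that(1) + overflowing(4) + october(3) = 9
Line 3: impossible(4) + dew(1) + blossoms(2) = 7
Total: 6 + 9 + 7 = 22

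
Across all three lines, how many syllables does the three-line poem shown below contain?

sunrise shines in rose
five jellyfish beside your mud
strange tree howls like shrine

Line 1: sunrise(2) + shines(1) + in(1) + rose(1) = 5
Line 2: five(1) + jellyfish(3) + beside(2) + your(1) + mud(1) = 8
Line 3: strange(1) + tree(1) + howls(1) + like(1) + shrine(1) = 5
Total: 5 + 8 + 5 = 18

18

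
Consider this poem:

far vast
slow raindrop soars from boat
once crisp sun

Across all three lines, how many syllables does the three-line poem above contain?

Line 1: far (1), vast (1) → 2
Line 2: slow (1), raindrop (2), soars (1), from (1), boat (1) → 6
Line 3: once (1), crisp (1), sun (1) → 3
Total: 2 + 6 + 3 = 11

11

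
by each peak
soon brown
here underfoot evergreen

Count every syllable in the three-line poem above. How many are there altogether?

Line 1: by(1) + each(1) + peak(1) = 3
Line 2: soon(1) + brown(1) = 2
Line 3: here(1) + underfoot(3) + evergreen(3) = 7
Total: 3 + 2 + 7 = 12

12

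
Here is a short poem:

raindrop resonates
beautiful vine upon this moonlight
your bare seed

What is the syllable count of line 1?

5

Line 1: "raindrop resonates": 2+3 = 5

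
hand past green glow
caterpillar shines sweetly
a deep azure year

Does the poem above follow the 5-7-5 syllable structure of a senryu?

Line 1: hand(1) + past(1) + green(1) + glow(1) = 4 (expected 5)
Line 2: caterpillar(4) + shines(1) + sweetly(2) = 7 ✓
Line 3: a(1) + deep(1) + azure(2) + year(1) = 5 ✓

No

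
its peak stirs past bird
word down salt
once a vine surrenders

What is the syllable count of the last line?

The last line: once(1) + a(1) + vine(1) + surrenders(3) = 6

6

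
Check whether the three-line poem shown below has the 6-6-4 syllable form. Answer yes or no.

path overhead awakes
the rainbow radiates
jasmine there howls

Line 1: path(1) + overhead(3) + awakes(2) = 6 ✓
Line 2: the(1) + rainbow(2) + radiates(3) = 6 ✓
Line 3: jasmine(2) + there(1) + howls(1) = 4 ✓

Yes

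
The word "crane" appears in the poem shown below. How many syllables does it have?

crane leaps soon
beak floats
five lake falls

1

"crane" has 1 syllable.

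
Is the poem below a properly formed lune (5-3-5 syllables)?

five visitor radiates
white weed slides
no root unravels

Line 1: "five visitor radiates": 1+3+3 = 7 (expected 5)
Line 2: "white weed slides": 1+1+1 = 3 ✓
Line 3: "no root unravels": 1+1+3 = 5 ✓

No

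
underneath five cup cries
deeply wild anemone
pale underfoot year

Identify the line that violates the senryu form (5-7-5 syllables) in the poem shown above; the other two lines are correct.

The first line

Line 1: "underneath five cup cries": 3+1+1+1 = 6 (expected 5)
Line 2: "deeply wild anemone": 2+1+4 = 7 ✓
Line 3: "pale underfoot year": 1+3+1 = 5 ✓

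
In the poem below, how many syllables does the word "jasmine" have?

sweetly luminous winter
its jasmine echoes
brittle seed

2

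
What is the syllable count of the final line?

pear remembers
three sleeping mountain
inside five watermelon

The final line: "inside five watermelon": 2+1+4 = 7

7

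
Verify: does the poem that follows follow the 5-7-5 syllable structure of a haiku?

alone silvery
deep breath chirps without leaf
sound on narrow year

No

Line 1: alone (2), silvery (3) → 5 ✓
Line 2: deep (1), breath (1), chirps (1), without (2), leaf (1) → 6 (expected 7)
Line 3: sound (1), on (1), narrow (2), year (1) → 5 ✓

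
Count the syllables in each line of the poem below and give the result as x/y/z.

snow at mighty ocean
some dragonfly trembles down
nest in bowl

Line 1: snow (1), at (1), mighty (2), ocean (2) → 6
Line 2: some (1), dragonfly (3), trembles (2), down (1) → 7
Line 3: nest (1), in (1), bowl (1) → 3

6/7/3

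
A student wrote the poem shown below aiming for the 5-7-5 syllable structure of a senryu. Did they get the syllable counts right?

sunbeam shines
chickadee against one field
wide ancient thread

Line 1: sunbeam(2) + shines(1) = 3 (expected 5)
Line 2: chickadee(3) + against(2) + one(1) + field(1) = 7 ✓
Line 3: wide(1) + ancient(2) + thread(1) = 4 (expected 5)

No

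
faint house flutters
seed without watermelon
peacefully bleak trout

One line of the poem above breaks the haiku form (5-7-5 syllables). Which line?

Line 1: faint(1) + house(1) + flutters(2) = 4 (expected 5)
Line 2: seed(1) + without(2) + watermelon(4) = 7 ✓
Line 3: peacefully(3) + bleak(1) + trout(1) = 5 ✓

The first line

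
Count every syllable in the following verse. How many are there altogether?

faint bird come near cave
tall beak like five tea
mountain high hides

Line 1: faint (1), bird (1), come (1), near (1), cave (1) → 5
Line 2: tall (1), beak (1), like (1), five (1), tea (1) → 5
Line 3: mountain (2), high (1), hides (1) → 4
Total: 5 + 5 + 4 = 14

14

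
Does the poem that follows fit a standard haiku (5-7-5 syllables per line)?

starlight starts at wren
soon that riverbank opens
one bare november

Line 1: starlight (2), starts (1), at (1), wren (1) → 5 ✓
Line 2: soon (1), that (1), riverbank (3), opens (2) → 7 ✓
Line 3: one (1), bare (1), november (3) → 5 ✓

Yes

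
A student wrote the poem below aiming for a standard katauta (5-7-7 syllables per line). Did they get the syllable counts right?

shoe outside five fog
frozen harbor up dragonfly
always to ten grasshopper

No

Line 1: "shoe outside five fog": 1+2+1+1 = 5 ✓
Line 2: "frozen harbor up dragonfly": 2+2+1+3 = 8 (expected 7)
Line 3: "always to ten grasshopper": 2+1+1+3 = 7 ✓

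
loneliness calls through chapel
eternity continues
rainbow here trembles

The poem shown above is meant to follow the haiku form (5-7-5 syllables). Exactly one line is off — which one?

Line 1: loneliness(3) + calls(1) + through(1) + chapel(2) = 7 (expected 5)
Line 2: eternity(4) + continues(3) = 7 ✓
Line 3: rainbow(2) + here(1) + trembles(2) = 5 ✓

The first line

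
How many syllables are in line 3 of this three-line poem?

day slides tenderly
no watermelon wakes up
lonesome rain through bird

5

Line 3: lonesome (2), rain (1), through (1), bird (1) → 5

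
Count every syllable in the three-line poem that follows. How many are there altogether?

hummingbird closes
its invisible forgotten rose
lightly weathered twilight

20

Line 1: hummingbird (3), closes (2) → 5
Line 2: its (1), invisible (4), forgotten (3), rose (1) → 9
Line 3: lightly (2), weathered (2), twilight (2) → 6
Total: 5 + 9 + 6 = 20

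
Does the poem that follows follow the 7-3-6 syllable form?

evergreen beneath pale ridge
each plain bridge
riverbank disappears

Line 1: evergreen (3), beneath (2), pale (1), ridge (1) → 7 ✓
Line 2: each (1), plain (1), bridge (1) → 3 ✓
Line 3: riverbank (3), disappears (3) → 6 ✓

Yes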